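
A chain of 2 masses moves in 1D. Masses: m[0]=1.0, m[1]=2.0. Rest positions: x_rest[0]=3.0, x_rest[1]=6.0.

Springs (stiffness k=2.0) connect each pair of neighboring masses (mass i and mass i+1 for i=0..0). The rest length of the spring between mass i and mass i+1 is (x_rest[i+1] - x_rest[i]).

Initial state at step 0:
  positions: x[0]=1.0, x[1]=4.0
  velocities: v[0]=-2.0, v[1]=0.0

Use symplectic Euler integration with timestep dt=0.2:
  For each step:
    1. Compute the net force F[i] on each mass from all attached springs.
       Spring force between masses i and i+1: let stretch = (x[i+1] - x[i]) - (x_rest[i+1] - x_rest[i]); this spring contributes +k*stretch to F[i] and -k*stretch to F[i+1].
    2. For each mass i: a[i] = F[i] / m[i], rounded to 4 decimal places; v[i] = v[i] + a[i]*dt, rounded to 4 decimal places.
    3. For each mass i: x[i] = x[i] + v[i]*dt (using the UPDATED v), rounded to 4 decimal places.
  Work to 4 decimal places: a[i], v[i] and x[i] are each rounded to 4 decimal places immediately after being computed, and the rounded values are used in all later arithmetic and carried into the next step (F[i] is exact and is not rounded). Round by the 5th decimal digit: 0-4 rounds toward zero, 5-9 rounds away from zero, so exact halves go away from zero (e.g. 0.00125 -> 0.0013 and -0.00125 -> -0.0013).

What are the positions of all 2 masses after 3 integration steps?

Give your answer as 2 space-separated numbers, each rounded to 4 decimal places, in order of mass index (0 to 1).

Answer: -0.0758 3.9379

Derivation:
Step 0: x=[1.0000 4.0000] v=[-2.0000 0.0000]
Step 1: x=[0.6000 4.0000] v=[-2.0000 0.0000]
Step 2: x=[0.2320 3.9840] v=[-1.8400 -0.0800]
Step 3: x=[-0.0758 3.9379] v=[-1.5392 -0.2304]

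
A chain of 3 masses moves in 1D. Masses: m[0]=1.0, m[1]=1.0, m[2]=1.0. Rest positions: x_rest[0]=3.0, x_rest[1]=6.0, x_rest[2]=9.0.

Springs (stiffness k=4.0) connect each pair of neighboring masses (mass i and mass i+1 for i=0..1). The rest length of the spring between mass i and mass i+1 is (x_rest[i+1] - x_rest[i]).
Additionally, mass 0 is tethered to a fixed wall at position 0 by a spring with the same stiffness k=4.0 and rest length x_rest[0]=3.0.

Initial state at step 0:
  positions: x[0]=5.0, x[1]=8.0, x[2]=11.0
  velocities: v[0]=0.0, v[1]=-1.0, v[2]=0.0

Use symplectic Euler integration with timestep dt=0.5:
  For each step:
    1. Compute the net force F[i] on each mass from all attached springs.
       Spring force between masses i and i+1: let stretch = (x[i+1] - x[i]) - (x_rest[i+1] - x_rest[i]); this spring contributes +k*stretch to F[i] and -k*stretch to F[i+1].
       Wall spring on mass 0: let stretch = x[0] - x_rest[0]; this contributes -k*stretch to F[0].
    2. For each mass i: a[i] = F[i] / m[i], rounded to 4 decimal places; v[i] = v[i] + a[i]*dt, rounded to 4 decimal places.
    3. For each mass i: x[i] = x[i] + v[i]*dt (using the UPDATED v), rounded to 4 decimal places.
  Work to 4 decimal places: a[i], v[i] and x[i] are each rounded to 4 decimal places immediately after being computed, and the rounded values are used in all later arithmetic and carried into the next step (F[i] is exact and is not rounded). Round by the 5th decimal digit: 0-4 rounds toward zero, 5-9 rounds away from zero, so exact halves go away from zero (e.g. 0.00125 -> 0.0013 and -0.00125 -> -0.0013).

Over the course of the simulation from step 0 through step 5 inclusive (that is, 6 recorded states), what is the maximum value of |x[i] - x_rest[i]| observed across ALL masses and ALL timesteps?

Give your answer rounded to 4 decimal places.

Answer: 2.5000

Derivation:
Step 0: x=[5.0000 8.0000 11.0000] v=[0.0000 -1.0000 0.0000]
Step 1: x=[3.0000 7.5000 11.0000] v=[-4.0000 -1.0000 0.0000]
Step 2: x=[2.5000 6.0000 10.5000] v=[-1.0000 -3.0000 -1.0000]
Step 3: x=[3.0000 5.5000 8.5000] v=[1.0000 -1.0000 -4.0000]
Step 4: x=[3.0000 5.5000 6.5000] v=[0.0000 0.0000 -4.0000]
Step 5: x=[2.5000 4.0000 6.5000] v=[-1.0000 -3.0000 0.0000]
Max displacement = 2.5000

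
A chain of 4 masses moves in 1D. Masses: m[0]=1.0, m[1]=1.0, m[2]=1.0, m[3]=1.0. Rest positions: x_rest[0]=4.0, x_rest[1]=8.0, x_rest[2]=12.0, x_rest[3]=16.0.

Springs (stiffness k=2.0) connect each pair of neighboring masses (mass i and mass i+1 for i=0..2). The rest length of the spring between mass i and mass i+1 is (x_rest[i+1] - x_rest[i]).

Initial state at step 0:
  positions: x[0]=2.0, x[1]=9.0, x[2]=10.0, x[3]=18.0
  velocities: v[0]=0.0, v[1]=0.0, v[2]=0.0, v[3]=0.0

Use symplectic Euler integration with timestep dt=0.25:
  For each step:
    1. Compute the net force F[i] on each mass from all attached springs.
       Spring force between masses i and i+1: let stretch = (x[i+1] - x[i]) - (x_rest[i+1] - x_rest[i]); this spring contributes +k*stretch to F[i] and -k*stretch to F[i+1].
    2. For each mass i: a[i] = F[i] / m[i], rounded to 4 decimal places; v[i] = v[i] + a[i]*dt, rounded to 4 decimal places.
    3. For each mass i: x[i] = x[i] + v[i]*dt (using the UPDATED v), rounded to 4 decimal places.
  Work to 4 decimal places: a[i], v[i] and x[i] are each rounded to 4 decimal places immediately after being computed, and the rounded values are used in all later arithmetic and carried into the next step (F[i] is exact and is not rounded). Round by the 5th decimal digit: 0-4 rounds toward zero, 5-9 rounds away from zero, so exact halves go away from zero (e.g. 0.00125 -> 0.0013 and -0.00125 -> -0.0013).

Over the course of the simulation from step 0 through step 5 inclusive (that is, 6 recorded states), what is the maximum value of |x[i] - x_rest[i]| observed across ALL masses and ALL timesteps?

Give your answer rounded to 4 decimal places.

Answer: 2.3315

Derivation:
Step 0: x=[2.0000 9.0000 10.0000 18.0000] v=[0.0000 0.0000 0.0000 0.0000]
Step 1: x=[2.3750 8.2500 10.8750 17.5000] v=[1.5000 -3.0000 3.5000 -2.0000]
Step 2: x=[2.9844 7.0938 12.2500 16.6719] v=[2.4375 -4.6250 5.5000 -3.3125]
Step 3: x=[3.6075 6.0684 13.5332 15.7910] v=[2.4922 -4.1016 5.1329 -3.5235]
Step 4: x=[4.0382 5.6685 14.1656 15.1279] v=[1.7227 -1.5997 2.5294 -2.6524]
Step 5: x=[4.1727 6.1269 13.8561 14.8445] v=[0.5379 1.8337 -1.2380 -1.1336]
Max displacement = 2.3315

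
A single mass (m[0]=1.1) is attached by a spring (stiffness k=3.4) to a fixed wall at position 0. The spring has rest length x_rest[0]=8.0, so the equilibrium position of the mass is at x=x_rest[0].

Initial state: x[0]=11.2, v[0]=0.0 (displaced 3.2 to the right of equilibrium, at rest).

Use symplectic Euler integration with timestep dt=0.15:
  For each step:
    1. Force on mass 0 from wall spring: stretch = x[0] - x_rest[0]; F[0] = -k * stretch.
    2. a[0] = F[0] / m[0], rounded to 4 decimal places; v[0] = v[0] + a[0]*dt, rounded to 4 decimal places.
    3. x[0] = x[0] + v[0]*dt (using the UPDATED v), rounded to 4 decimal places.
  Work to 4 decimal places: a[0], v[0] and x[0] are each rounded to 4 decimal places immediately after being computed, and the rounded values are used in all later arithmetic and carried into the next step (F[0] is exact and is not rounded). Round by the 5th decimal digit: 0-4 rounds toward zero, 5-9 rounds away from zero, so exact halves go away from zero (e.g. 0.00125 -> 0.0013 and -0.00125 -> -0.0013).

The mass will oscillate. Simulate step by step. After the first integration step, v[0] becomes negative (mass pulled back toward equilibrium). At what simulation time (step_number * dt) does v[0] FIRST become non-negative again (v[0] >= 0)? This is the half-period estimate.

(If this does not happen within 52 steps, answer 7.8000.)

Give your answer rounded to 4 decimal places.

Step 0: x=[11.2000] v=[0.0000]
Step 1: x=[10.9775] v=[-1.4836]
Step 2: x=[10.5479] v=[-2.8641]
Step 3: x=[9.9411] v=[-4.0454]
Step 4: x=[9.1993] v=[-4.9454]
Step 5: x=[8.3741] v=[-5.5014]
Step 6: x=[7.5229] v=[-5.6748]
Step 7: x=[6.7049] v=[-5.4536]
Step 8: x=[5.9769] v=[-4.8532]
Step 9: x=[5.3896] v=[-3.9152]
Step 10: x=[4.9839] v=[-2.7049]
Step 11: x=[4.7879] v=[-1.3065]
Step 12: x=[4.8153] v=[0.1827]
First v>=0 after going negative at step 12, time=1.8000

Answer: 1.8000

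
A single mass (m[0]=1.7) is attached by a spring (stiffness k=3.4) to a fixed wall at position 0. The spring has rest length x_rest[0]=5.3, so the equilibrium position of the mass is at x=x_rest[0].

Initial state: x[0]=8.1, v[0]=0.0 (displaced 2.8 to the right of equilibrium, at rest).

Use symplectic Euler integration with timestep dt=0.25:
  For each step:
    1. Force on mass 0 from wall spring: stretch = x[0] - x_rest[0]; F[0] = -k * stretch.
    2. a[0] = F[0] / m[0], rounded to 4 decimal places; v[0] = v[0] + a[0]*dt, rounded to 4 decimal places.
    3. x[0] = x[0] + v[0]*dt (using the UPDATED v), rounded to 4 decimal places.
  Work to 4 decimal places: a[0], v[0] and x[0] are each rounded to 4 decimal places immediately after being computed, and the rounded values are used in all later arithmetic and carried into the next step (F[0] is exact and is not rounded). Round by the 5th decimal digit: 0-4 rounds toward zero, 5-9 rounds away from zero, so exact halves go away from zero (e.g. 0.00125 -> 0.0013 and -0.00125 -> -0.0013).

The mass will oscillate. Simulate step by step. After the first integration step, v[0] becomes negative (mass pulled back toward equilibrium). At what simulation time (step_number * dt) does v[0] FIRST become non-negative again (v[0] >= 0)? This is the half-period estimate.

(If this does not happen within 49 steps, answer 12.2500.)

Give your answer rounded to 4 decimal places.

Answer: 2.2500

Derivation:
Step 0: x=[8.1000] v=[0.0000]
Step 1: x=[7.7500] v=[-1.4000]
Step 2: x=[7.0938] v=[-2.6250]
Step 3: x=[6.2133] v=[-3.5219]
Step 4: x=[5.2187] v=[-3.9786]
Step 5: x=[4.2342] v=[-3.9380]
Step 6: x=[3.3829] v=[-3.4051]
Step 7: x=[2.7713] v=[-2.4466]
Step 8: x=[2.4757] v=[-1.1823]
Step 9: x=[2.5332] v=[0.2299]
First v>=0 after going negative at step 9, time=2.2500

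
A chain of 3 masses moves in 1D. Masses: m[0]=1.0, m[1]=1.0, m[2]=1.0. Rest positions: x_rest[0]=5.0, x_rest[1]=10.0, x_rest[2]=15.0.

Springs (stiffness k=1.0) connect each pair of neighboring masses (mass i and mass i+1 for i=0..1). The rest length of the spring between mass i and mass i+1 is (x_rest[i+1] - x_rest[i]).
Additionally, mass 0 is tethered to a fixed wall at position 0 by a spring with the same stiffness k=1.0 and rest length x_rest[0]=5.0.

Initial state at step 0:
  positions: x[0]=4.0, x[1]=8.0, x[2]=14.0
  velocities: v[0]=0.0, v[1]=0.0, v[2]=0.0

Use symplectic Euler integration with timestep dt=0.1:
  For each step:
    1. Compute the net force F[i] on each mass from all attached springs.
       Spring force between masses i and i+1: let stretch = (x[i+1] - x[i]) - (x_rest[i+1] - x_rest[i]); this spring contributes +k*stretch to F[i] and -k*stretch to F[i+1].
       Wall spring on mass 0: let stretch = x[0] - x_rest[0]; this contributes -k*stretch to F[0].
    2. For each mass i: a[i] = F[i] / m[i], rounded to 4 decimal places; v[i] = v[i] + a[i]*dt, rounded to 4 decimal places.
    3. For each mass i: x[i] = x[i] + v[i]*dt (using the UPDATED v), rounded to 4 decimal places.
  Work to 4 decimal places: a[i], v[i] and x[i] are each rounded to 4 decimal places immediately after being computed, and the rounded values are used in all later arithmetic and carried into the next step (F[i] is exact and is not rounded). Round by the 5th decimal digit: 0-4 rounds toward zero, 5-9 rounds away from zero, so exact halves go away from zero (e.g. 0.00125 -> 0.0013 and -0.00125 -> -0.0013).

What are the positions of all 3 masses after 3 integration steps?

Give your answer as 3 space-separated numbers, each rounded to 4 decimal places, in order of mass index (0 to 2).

Step 0: x=[4.0000 8.0000 14.0000] v=[0.0000 0.0000 0.0000]
Step 1: x=[4.0000 8.0200 13.9900] v=[0.0000 0.2000 -0.1000]
Step 2: x=[4.0002 8.0595 13.9703] v=[0.0020 0.3950 -0.1970]
Step 3: x=[4.0010 8.1175 13.9415] v=[0.0079 0.5802 -0.2881]

Answer: 4.0010 8.1175 13.9415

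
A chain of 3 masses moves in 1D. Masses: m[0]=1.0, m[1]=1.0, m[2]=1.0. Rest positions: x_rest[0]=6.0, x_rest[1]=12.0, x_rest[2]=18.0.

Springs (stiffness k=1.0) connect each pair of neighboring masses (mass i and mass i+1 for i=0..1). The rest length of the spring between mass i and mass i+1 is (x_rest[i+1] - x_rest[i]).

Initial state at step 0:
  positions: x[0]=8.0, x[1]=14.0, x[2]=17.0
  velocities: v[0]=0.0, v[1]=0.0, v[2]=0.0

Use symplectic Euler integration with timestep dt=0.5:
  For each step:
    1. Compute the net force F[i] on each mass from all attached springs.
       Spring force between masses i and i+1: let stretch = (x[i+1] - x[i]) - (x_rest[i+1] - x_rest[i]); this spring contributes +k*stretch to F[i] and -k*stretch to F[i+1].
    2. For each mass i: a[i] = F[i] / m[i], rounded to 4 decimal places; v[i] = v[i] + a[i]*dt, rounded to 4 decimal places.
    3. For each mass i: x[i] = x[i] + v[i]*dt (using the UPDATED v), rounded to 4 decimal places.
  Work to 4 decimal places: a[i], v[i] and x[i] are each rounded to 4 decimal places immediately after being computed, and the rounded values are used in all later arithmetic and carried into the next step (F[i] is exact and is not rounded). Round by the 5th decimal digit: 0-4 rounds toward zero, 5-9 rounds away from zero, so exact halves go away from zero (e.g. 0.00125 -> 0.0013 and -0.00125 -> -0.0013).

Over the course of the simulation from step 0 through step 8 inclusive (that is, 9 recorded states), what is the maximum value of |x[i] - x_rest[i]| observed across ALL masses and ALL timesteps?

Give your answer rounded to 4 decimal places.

Step 0: x=[8.0000 14.0000 17.0000] v=[0.0000 0.0000 0.0000]
Step 1: x=[8.0000 13.2500 17.7500] v=[0.0000 -1.5000 1.5000]
Step 2: x=[7.8125 12.3125 18.8750] v=[-0.3750 -1.8750 2.2500]
Step 3: x=[7.2500 11.8906 19.8594] v=[-1.1250 -0.8438 1.9688]
Step 4: x=[6.3477 12.3008 20.3516] v=[-1.8047 0.8203 0.9844]
Step 5: x=[5.4336 13.2354 20.3311] v=[-1.8282 1.8692 -0.0410]
Step 6: x=[4.9700 13.9935 20.0367] v=[-0.9273 1.5162 -0.5889]
Step 7: x=[5.2623 14.0066 19.7315] v=[0.5845 0.0261 -0.6105]
Step 8: x=[6.2407 13.2648 19.4950] v=[1.9567 -1.4836 -0.4730]
Max displacement = 2.3516

Answer: 2.3516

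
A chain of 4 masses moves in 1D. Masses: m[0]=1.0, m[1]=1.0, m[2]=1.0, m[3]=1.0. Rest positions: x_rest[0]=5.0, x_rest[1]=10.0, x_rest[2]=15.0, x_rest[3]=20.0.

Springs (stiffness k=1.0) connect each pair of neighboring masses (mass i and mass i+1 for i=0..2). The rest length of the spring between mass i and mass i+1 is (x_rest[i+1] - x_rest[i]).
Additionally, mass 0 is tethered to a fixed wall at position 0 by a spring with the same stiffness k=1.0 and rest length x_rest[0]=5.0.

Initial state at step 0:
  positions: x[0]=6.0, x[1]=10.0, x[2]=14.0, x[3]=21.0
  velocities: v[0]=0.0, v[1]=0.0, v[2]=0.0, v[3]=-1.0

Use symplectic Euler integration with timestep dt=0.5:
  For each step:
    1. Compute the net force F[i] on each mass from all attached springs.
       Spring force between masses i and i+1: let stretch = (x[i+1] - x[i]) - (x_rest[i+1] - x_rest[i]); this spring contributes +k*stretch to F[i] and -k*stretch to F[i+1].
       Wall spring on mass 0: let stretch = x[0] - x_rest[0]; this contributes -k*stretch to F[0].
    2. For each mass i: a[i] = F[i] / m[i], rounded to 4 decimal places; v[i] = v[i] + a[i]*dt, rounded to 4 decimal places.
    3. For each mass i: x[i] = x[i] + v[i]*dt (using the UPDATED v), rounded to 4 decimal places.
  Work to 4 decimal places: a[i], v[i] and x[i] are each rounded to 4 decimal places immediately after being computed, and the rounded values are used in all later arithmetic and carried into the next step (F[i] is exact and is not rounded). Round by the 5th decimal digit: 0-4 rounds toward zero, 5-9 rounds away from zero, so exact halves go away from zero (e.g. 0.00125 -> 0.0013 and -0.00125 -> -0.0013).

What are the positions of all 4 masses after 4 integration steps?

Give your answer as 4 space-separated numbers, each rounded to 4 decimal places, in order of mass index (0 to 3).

Answer: 4.0078 10.2383 15.4024 18.3164

Derivation:
Step 0: x=[6.0000 10.0000 14.0000 21.0000] v=[0.0000 0.0000 0.0000 -1.0000]
Step 1: x=[5.5000 10.0000 14.7500 20.0000] v=[-1.0000 0.0000 1.5000 -2.0000]
Step 2: x=[4.7500 10.0625 15.6250 18.9375] v=[-1.5000 0.1250 1.7500 -2.1250]
Step 3: x=[4.1406 10.1875 15.9375 18.2969] v=[-1.2188 0.2500 0.6250 -1.2813]
Step 4: x=[4.0078 10.2383 15.4024 18.3164] v=[-0.2657 0.1016 -1.0703 0.0390]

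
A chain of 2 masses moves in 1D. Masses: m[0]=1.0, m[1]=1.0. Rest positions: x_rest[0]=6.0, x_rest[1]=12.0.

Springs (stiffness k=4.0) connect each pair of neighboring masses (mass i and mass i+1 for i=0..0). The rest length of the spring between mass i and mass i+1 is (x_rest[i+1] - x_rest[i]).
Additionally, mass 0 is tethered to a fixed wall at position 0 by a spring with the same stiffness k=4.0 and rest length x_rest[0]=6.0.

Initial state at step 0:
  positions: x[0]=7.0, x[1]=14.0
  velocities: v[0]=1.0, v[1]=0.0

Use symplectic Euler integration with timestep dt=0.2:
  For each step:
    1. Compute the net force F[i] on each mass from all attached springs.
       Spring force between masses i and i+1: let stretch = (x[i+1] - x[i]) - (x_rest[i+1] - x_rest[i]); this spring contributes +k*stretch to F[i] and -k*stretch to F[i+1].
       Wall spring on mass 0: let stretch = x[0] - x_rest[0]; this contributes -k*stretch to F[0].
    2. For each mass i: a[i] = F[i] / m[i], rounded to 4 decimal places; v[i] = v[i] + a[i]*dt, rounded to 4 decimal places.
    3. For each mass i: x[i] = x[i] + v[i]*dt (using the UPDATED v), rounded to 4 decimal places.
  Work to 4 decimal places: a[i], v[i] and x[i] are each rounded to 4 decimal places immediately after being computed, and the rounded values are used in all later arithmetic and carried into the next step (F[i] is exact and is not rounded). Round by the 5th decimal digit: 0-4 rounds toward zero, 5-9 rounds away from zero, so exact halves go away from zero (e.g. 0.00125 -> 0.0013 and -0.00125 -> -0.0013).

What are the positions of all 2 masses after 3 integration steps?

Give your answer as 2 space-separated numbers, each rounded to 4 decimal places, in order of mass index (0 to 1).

Step 0: x=[7.0000 14.0000] v=[1.0000 0.0000]
Step 1: x=[7.2000 13.8400] v=[1.0000 -0.8000]
Step 2: x=[7.3104 13.5776] v=[0.5520 -1.3120]
Step 3: x=[7.2539 13.2724] v=[-0.2826 -1.5258]

Answer: 7.2539 13.2724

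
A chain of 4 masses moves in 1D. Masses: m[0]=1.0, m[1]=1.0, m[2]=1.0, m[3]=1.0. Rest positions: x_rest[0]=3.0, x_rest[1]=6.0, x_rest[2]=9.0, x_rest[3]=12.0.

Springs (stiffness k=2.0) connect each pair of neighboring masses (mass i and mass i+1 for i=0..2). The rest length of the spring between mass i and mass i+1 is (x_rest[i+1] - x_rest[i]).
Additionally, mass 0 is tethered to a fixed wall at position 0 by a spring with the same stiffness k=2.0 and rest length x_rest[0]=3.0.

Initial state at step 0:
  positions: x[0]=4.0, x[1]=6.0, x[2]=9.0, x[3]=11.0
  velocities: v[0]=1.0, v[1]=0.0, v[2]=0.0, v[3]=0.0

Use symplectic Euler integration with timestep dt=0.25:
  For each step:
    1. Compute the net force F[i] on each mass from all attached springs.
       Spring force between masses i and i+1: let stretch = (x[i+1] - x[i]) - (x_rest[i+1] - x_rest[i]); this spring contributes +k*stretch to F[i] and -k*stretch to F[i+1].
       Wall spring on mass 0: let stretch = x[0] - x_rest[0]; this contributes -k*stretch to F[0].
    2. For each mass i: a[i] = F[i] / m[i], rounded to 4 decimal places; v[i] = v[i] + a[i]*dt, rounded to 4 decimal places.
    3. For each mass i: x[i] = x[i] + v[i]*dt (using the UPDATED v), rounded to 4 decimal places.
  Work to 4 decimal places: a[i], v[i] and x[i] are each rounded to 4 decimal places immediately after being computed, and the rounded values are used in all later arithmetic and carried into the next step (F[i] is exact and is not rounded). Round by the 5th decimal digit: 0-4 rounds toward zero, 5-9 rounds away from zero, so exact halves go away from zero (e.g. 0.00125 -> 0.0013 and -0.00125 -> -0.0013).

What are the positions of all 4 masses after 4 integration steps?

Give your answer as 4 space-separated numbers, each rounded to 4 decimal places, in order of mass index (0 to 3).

Answer: 2.9641 6.5469 8.5164 11.8587

Derivation:
Step 0: x=[4.0000 6.0000 9.0000 11.0000] v=[1.0000 0.0000 0.0000 0.0000]
Step 1: x=[4.0000 6.1250 8.8750 11.1250] v=[0.0000 0.5000 -0.5000 0.5000]
Step 2: x=[3.7656 6.3281 8.6875 11.3438] v=[-0.9375 0.8125 -0.7500 0.8750]
Step 3: x=[3.3808 6.5059 8.5371 11.6055] v=[-1.5391 0.7110 -0.6016 1.0469]
Step 4: x=[2.9641 6.5469 8.5164 11.8587] v=[-1.6670 0.1641 -0.0830 1.0127]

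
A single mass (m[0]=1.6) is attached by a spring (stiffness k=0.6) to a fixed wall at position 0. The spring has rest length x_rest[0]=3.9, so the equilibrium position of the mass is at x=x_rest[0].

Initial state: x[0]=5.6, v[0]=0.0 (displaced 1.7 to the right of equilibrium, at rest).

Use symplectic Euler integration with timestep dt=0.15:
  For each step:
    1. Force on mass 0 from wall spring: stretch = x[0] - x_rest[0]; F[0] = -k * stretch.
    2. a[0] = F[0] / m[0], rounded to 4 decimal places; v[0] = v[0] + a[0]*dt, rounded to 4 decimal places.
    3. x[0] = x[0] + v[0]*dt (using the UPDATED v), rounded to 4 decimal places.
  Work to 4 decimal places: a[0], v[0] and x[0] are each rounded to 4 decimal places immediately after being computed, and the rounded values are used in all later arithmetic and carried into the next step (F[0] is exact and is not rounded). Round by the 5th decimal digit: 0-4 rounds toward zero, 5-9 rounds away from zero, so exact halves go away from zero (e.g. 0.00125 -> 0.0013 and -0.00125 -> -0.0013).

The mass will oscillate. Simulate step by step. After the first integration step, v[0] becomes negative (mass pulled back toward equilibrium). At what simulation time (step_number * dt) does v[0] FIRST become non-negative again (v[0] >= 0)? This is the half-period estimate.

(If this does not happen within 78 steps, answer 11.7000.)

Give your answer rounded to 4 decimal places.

Step 0: x=[5.6000] v=[0.0000]
Step 1: x=[5.5857] v=[-0.0956]
Step 2: x=[5.5571] v=[-0.1904]
Step 3: x=[5.5146] v=[-0.2836]
Step 4: x=[5.4584] v=[-0.3744]
Step 5: x=[5.3891] v=[-0.4621]
Step 6: x=[5.3072] v=[-0.5459]
Step 7: x=[5.2134] v=[-0.6251]
Step 8: x=[5.1086] v=[-0.6990]
Step 9: x=[4.9936] v=[-0.7670]
Step 10: x=[4.8693] v=[-0.8285]
Step 11: x=[4.7369] v=[-0.8830]
Step 12: x=[4.5974] v=[-0.9301]
Step 13: x=[4.4520] v=[-0.9693]
Step 14: x=[4.3019] v=[-1.0004]
Step 15: x=[4.1485] v=[-1.0230]
Step 16: x=[3.9930] v=[-1.0370]
Step 17: x=[3.8367] v=[-1.0422]
Step 18: x=[3.6809] v=[-1.0386]
Step 19: x=[3.5270] v=[-1.0263]
Step 20: x=[3.3762] v=[-1.0053]
Step 21: x=[3.2298] v=[-0.9758]
Step 22: x=[3.0891] v=[-0.9381]
Step 23: x=[2.9552] v=[-0.8925]
Step 24: x=[2.8293] v=[-0.8394]
Step 25: x=[2.7124] v=[-0.7792]
Step 26: x=[2.6055] v=[-0.7124]
Step 27: x=[2.5096] v=[-0.6396]
Step 28: x=[2.4254] v=[-0.5614]
Step 29: x=[2.3536] v=[-0.4785]
Step 30: x=[2.2949] v=[-0.3915]
Step 31: x=[2.2497] v=[-0.3012]
Step 32: x=[2.2184] v=[-0.2084]
Step 33: x=[2.2013] v=[-0.1138]
Step 34: x=[2.1986] v=[-0.0183]
Step 35: x=[2.2102] v=[0.0774]
First v>=0 after going negative at step 35, time=5.2500

Answer: 5.2500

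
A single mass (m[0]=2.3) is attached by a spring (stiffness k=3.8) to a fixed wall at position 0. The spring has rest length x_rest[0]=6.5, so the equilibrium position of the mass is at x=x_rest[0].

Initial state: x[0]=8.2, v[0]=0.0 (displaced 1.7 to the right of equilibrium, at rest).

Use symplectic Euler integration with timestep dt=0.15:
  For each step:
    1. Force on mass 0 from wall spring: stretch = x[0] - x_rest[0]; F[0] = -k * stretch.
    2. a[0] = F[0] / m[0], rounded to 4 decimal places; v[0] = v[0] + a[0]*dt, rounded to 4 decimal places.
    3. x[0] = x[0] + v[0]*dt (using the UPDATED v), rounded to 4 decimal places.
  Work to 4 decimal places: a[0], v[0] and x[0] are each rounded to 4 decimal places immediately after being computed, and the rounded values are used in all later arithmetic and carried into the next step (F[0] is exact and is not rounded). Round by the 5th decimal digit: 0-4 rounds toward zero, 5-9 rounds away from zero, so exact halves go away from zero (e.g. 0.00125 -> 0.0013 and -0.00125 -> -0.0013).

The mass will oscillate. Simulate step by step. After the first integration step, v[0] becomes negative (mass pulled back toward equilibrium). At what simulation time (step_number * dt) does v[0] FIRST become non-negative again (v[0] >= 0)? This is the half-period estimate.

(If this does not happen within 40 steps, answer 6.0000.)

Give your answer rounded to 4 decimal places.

Step 0: x=[8.2000] v=[0.0000]
Step 1: x=[8.1368] v=[-0.4213]
Step 2: x=[8.0128] v=[-0.8269]
Step 3: x=[7.8325] v=[-1.2018]
Step 4: x=[7.6027] v=[-1.5320]
Step 5: x=[7.3319] v=[-1.8053]
Step 6: x=[7.0302] v=[-2.0115]
Step 7: x=[6.7088] v=[-2.1429]
Step 8: x=[6.3796] v=[-2.1947]
Step 9: x=[6.0549] v=[-2.1649]
Step 10: x=[5.7467] v=[-2.0546]
Step 11: x=[5.4665] v=[-1.8679]
Step 12: x=[5.2247] v=[-1.6118]
Step 13: x=[5.0303] v=[-1.2958]
Step 14: x=[4.8906] v=[-0.9316]
Step 15: x=[4.8107] v=[-0.5328]
Step 16: x=[4.7936] v=[-0.1142]
Step 17: x=[4.8399] v=[0.3087]
First v>=0 after going negative at step 17, time=2.5500

Answer: 2.5500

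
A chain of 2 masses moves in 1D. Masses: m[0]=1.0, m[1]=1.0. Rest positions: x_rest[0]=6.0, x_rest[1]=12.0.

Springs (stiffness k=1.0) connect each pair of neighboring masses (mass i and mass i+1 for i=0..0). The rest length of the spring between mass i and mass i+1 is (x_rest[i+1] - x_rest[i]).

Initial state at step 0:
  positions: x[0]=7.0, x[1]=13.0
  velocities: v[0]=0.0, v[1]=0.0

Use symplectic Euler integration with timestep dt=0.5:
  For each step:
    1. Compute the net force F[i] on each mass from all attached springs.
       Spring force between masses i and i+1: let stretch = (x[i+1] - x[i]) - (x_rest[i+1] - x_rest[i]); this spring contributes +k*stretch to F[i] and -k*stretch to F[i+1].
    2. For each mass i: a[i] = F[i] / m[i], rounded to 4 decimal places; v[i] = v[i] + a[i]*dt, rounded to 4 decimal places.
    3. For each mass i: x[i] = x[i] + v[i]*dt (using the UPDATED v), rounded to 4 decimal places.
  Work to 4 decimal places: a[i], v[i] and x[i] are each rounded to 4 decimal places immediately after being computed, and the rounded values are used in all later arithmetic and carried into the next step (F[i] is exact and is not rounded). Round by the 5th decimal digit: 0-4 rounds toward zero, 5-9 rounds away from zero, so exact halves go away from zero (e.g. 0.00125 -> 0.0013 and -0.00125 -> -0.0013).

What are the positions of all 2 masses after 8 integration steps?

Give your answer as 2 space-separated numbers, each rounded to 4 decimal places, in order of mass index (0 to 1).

Answer: 7.0000 13.0000

Derivation:
Step 0: x=[7.0000 13.0000] v=[0.0000 0.0000]
Step 1: x=[7.0000 13.0000] v=[0.0000 0.0000]
Step 2: x=[7.0000 13.0000] v=[0.0000 0.0000]
Step 3: x=[7.0000 13.0000] v=[0.0000 0.0000]
Step 4: x=[7.0000 13.0000] v=[0.0000 0.0000]
Step 5: x=[7.0000 13.0000] v=[0.0000 0.0000]
Step 6: x=[7.0000 13.0000] v=[0.0000 0.0000]
Step 7: x=[7.0000 13.0000] v=[0.0000 0.0000]
Step 8: x=[7.0000 13.0000] v=[0.0000 0.0000]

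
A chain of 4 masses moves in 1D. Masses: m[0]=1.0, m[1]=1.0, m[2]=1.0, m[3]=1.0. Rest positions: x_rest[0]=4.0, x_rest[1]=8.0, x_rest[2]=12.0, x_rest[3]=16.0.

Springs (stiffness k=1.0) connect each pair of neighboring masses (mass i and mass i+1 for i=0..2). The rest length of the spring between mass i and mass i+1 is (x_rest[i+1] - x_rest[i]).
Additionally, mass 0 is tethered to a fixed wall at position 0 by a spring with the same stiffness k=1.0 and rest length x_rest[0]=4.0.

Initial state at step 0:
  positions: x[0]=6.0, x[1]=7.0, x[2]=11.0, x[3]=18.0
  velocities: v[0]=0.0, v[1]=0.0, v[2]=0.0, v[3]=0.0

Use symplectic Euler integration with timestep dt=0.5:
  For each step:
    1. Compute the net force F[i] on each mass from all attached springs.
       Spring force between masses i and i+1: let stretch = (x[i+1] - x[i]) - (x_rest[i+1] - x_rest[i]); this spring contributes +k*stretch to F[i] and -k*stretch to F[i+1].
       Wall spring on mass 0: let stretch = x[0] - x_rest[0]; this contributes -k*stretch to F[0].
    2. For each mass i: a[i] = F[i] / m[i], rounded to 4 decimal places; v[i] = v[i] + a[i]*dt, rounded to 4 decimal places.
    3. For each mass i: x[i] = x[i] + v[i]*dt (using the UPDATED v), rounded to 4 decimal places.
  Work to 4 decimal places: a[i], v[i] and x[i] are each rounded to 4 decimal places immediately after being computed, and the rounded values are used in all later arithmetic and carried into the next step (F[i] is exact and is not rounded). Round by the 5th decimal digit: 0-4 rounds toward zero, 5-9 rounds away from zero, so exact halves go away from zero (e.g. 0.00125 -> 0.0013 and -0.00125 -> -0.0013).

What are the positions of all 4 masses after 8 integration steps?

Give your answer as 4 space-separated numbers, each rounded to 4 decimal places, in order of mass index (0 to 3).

Answer: 6.0008 7.6520 10.1878 17.2347

Derivation:
Step 0: x=[6.0000 7.0000 11.0000 18.0000] v=[0.0000 0.0000 0.0000 0.0000]
Step 1: x=[4.7500 7.7500 11.7500 17.2500] v=[-2.5000 1.5000 1.5000 -1.5000]
Step 2: x=[3.0625 8.7500 12.8750 16.1250] v=[-3.3750 2.0000 2.2500 -2.2500]
Step 3: x=[2.0313 9.3594 13.7813 15.1875] v=[-2.0625 1.2188 1.8125 -1.8750]
Step 4: x=[2.3243 9.2423 13.9337 14.8985] v=[0.5859 -0.2343 0.3047 -0.5781]
Step 5: x=[3.7657 8.5685 13.1544 15.3683] v=[2.8828 -1.3476 -1.5586 0.9395]
Step 6: x=[5.4664 7.8405 11.7821 16.2846] v=[3.4014 -1.4561 -2.7446 1.8326]
Step 7: x=[6.3941 7.5043 10.5500 17.0753] v=[1.8553 -0.6724 -2.4642 1.5814]
Step 8: x=[6.0008 7.6520 10.1878 17.2347] v=[-0.7867 0.2954 -0.7244 0.3188]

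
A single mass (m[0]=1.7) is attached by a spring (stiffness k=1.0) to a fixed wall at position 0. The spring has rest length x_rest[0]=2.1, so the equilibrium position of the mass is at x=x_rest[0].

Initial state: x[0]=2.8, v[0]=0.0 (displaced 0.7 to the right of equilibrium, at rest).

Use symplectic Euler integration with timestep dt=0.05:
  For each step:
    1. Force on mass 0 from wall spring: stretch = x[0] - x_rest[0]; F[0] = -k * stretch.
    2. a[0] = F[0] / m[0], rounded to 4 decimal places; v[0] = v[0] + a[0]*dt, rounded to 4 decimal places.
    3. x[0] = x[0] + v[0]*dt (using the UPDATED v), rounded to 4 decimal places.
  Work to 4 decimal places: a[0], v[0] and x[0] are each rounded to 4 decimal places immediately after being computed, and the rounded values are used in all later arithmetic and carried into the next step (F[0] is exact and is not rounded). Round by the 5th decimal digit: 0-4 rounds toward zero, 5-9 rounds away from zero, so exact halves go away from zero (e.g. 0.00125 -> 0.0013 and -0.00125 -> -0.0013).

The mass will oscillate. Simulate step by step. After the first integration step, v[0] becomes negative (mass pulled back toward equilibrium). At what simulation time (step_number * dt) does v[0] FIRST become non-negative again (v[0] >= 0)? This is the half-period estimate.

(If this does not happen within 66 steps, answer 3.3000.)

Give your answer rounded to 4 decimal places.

Step 0: x=[2.8000] v=[0.0000]
Step 1: x=[2.7990] v=[-0.0206]
Step 2: x=[2.7969] v=[-0.0412]
Step 3: x=[2.7938] v=[-0.0617]
Step 4: x=[2.7897] v=[-0.0821]
Step 5: x=[2.7846] v=[-0.1024]
Step 6: x=[2.7785] v=[-0.1225]
Step 7: x=[2.7714] v=[-0.1425]
Step 8: x=[2.7633] v=[-0.1622]
Step 9: x=[2.7542] v=[-0.1817]
Step 10: x=[2.7442] v=[-0.2009]
Step 11: x=[2.7332] v=[-0.2198]
Step 12: x=[2.7213] v=[-0.2384]
Step 13: x=[2.7085] v=[-0.2567]
Step 14: x=[2.6948] v=[-0.2746]
Step 15: x=[2.6802] v=[-0.2921]
Step 16: x=[2.6647] v=[-0.3092]
Step 17: x=[2.6484] v=[-0.3258]
Step 18: x=[2.6313] v=[-0.3419]
Step 19: x=[2.6134] v=[-0.3575]
Step 20: x=[2.5948] v=[-0.3726]
Step 21: x=[2.5754] v=[-0.3872]
Step 22: x=[2.5553] v=[-0.4012]
Step 23: x=[2.5346] v=[-0.4146]
Step 24: x=[2.5132] v=[-0.4274]
Step 25: x=[2.4912] v=[-0.4396]
Step 26: x=[2.4686] v=[-0.4511]
Step 27: x=[2.4455] v=[-0.4619]
Step 28: x=[2.4219] v=[-0.4721]
Step 29: x=[2.3978] v=[-0.4816]
Step 30: x=[2.3733] v=[-0.4904]
Step 31: x=[2.3484] v=[-0.4984]
Step 32: x=[2.3231] v=[-0.5057]
Step 33: x=[2.2975] v=[-0.5123]
Step 34: x=[2.2716] v=[-0.5181]
Step 35: x=[2.2454] v=[-0.5231]
Step 36: x=[2.2190] v=[-0.5274]
Step 37: x=[2.1925] v=[-0.5309]
Step 38: x=[2.1658] v=[-0.5336]
Step 39: x=[2.1390] v=[-0.5355]
Step 40: x=[2.1122] v=[-0.5366]
Step 41: x=[2.0854] v=[-0.5370]
Step 42: x=[2.0586] v=[-0.5366]
Step 43: x=[2.0318] v=[-0.5354]
Step 44: x=[2.0051] v=[-0.5334]
Step 45: x=[1.9786] v=[-0.5306]
Step 46: x=[1.9523] v=[-0.5270]
Step 47: x=[1.9262] v=[-0.5227]
Step 48: x=[1.9003] v=[-0.5176]
Step 49: x=[1.8747] v=[-0.5117]
Step 50: x=[1.8494] v=[-0.5051]
Step 51: x=[1.8245] v=[-0.4977]
Step 52: x=[1.8000] v=[-0.4896]
Step 53: x=[1.7760] v=[-0.4808]
Step 54: x=[1.7524] v=[-0.4713]
Step 55: x=[1.7293] v=[-0.4611]
Step 56: x=[1.7068] v=[-0.4502]
Step 57: x=[1.6849] v=[-0.4386]
Step 58: x=[1.6636] v=[-0.4264]
Step 59: x=[1.6429] v=[-0.4136]
Step 60: x=[1.6229] v=[-0.4002]
Step 61: x=[1.6036] v=[-0.3862]
Step 62: x=[1.5850] v=[-0.3716]
Step 63: x=[1.5672] v=[-0.3565]
Step 64: x=[1.5502] v=[-0.3408]
Step 65: x=[1.5340] v=[-0.3246]
Step 66: x=[1.5186] v=[-0.3080]
v[0] did not become non-negative within 66 steps; using fallback time=3.3000

Answer: 3.3000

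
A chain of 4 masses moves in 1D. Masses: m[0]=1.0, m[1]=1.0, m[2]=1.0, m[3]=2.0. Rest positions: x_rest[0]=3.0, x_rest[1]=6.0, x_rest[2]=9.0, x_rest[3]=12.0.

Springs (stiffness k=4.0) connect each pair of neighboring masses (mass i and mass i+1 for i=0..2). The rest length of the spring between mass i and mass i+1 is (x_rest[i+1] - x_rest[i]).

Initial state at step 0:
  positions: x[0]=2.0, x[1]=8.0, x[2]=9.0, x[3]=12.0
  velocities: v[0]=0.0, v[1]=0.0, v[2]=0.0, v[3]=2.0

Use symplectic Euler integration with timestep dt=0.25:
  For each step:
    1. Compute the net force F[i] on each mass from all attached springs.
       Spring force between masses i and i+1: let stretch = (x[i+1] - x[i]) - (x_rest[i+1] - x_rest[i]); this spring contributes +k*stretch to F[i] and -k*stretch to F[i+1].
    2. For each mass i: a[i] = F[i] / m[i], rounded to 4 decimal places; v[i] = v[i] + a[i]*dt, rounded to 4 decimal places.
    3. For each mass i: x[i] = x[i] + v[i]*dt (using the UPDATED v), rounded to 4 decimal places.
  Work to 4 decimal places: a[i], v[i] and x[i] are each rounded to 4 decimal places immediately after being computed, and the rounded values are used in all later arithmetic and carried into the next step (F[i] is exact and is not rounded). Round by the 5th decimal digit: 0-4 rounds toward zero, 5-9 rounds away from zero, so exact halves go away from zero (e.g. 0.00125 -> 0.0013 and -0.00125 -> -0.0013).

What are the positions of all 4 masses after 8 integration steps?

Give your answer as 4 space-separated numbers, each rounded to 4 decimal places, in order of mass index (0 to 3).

Step 0: x=[2.0000 8.0000 9.0000 12.0000] v=[0.0000 0.0000 0.0000 2.0000]
Step 1: x=[2.7500 6.7500 9.5000 12.5000] v=[3.0000 -5.0000 2.0000 2.0000]
Step 2: x=[3.7500 5.1875 10.0625 13.0000] v=[4.0000 -6.2500 2.2500 2.0000]
Step 3: x=[4.3594 4.4844 10.1406 13.5078] v=[2.4375 -2.8125 0.3125 2.0313]
Step 4: x=[4.2500 5.1641 9.6465 13.9697] v=[-0.4375 2.7187 -1.9765 1.8477]
Step 5: x=[3.6192 6.7359 9.1126 14.2662] v=[-2.5234 6.2870 -2.1357 1.1861]
Step 6: x=[3.0175 8.1227 9.2729 14.2935] v=[-2.4067 5.5470 0.6412 0.1093]
Step 7: x=[2.9421 8.5207 10.4008 14.0683] v=[-0.3015 1.5920 4.5116 -0.9010]
Step 8: x=[3.5114 7.9941 11.9756 13.7596] v=[2.2771 -2.1065 6.2990 -1.2348]

Answer: 3.5114 7.9941 11.9756 13.7596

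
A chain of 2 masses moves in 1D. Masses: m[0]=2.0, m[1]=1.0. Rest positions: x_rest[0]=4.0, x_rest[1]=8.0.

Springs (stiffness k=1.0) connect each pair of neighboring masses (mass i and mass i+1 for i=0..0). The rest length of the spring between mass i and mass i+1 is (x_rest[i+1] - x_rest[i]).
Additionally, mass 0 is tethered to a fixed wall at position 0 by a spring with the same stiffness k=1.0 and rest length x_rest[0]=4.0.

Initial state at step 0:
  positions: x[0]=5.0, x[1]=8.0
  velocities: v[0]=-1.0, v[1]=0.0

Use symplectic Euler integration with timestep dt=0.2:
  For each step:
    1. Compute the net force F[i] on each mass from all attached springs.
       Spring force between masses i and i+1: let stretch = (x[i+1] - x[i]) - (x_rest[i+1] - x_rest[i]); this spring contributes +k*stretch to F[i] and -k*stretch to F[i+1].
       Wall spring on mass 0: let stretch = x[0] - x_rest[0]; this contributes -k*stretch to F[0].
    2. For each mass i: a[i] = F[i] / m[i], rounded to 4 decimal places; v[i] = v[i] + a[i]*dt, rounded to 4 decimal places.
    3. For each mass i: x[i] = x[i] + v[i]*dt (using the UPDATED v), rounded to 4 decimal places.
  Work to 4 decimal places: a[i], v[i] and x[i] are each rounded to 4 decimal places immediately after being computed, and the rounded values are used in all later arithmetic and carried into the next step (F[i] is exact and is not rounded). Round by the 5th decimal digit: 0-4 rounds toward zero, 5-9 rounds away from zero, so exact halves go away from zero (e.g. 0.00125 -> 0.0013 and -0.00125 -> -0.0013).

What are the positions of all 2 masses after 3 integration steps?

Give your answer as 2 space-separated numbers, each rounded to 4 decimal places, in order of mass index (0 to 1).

Answer: 4.2034 8.1929

Derivation:
Step 0: x=[5.0000 8.0000] v=[-1.0000 0.0000]
Step 1: x=[4.7600 8.0400] v=[-1.2000 0.2000]
Step 2: x=[4.4904 8.1088] v=[-1.3480 0.3440]
Step 3: x=[4.2034 8.1929] v=[-1.4352 0.4203]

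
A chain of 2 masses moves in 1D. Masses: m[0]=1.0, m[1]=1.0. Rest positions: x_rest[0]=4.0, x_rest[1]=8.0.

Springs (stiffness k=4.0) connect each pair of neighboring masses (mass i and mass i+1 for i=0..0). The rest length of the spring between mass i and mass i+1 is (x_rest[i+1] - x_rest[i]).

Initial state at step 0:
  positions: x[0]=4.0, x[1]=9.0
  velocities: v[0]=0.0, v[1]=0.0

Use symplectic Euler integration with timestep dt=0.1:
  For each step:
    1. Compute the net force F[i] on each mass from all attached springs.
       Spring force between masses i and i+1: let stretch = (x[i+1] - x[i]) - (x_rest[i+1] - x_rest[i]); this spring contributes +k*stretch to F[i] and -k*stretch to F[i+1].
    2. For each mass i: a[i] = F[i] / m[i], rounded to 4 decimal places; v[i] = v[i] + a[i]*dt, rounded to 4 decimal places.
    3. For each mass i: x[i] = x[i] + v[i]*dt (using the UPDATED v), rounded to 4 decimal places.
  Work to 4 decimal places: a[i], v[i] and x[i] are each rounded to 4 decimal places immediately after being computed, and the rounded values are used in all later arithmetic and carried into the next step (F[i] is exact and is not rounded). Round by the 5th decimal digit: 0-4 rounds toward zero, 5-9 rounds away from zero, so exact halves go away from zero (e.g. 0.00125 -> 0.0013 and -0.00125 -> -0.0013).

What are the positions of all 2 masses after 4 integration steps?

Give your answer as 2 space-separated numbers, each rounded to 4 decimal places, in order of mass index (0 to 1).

Step 0: x=[4.0000 9.0000] v=[0.0000 0.0000]
Step 1: x=[4.0400 8.9600] v=[0.4000 -0.4000]
Step 2: x=[4.1168 8.8832] v=[0.7680 -0.7680]
Step 3: x=[4.2243 8.7757] v=[1.0746 -1.0746]
Step 4: x=[4.3538 8.6462] v=[1.2952 -1.2952]

Answer: 4.3538 8.6462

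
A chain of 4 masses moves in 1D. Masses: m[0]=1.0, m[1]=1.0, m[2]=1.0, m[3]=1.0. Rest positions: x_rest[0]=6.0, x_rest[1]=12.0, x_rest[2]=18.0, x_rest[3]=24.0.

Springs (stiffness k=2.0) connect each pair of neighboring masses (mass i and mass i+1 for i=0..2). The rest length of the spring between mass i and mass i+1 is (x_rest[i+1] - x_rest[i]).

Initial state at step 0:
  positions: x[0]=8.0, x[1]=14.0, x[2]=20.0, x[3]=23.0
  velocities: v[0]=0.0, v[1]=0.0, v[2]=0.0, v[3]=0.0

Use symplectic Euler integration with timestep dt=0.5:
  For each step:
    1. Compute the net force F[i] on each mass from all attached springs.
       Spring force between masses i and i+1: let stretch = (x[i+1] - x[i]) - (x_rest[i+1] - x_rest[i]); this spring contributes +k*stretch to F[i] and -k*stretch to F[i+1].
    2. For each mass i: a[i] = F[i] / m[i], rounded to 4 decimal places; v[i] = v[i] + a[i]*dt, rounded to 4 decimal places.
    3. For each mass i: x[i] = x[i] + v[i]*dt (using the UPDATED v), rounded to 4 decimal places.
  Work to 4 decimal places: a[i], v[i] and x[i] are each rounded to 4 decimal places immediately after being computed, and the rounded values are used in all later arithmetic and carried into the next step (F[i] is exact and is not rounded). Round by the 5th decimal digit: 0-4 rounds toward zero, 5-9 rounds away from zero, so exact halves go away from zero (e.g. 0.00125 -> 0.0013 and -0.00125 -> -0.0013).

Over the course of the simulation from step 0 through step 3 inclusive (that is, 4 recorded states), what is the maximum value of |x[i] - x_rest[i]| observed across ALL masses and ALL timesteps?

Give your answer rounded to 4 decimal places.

Answer: 2.3750

Derivation:
Step 0: x=[8.0000 14.0000 20.0000 23.0000] v=[0.0000 0.0000 0.0000 0.0000]
Step 1: x=[8.0000 14.0000 18.5000 24.5000] v=[0.0000 0.0000 -3.0000 3.0000]
Step 2: x=[8.0000 13.2500 17.7500 26.0000] v=[0.0000 -1.5000 -1.5000 3.0000]
Step 3: x=[7.6250 12.1250 18.8750 26.3750] v=[-0.7500 -2.2500 2.2500 0.7500]
Max displacement = 2.3750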